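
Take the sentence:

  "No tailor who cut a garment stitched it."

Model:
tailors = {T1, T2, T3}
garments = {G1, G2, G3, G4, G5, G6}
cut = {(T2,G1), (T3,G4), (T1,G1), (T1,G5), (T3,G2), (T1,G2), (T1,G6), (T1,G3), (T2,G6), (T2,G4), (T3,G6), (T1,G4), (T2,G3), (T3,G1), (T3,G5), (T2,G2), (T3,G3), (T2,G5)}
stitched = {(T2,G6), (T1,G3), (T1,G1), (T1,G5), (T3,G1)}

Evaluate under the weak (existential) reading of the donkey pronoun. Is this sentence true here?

"it" takes "a garment" as antecedent — a donkey pronoun bound across the clause boundary.
Truth condition: for no (t,g) with cut(t,g) does stitched(t,g) hold.
Restrictor pairs — does the scope hold? (T1,G1):holds  (T1,G2):fails  (T1,G3):holds  (T1,G4):fails  (T1,G5):holds  (T1,G6):fails  (T2,G1):fails  (T2,G2):fails  (T2,G3):fails  (T2,G4):fails  (T2,G5):fails  (T2,G6):holds  (T3,G1):holds  (T3,G2):fails  (T3,G3):fails  (T3,G4):fails  (T3,G5):fails  (T3,G6):fails
Scope holds for 5 pair(s), so the sentence is false.

False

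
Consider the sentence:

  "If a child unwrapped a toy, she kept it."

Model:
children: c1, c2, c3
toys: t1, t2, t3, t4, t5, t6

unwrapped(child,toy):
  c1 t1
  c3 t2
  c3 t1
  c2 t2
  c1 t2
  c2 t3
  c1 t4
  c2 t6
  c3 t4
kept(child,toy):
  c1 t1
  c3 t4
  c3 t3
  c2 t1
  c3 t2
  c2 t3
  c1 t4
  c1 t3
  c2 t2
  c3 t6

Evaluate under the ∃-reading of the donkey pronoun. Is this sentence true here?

"it" takes "a toy" as antecedent — a donkey pronoun bound across the clause boundary.
Weak reading: every child c with some unwrapped-toy has at least one unwrapped-toy t such that kept(c,t).
Per child: c1:✓  c2:✓  c3:✓
Every child in the restrictor has a witness.

True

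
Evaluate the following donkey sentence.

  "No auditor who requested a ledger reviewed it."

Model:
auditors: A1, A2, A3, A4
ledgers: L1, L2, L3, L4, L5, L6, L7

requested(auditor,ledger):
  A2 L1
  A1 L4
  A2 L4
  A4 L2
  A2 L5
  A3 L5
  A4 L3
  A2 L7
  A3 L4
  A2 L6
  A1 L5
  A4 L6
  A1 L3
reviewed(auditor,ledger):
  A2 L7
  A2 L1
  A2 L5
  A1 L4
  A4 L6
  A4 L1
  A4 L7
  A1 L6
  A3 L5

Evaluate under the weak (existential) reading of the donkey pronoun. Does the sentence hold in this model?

False

"it" takes "a ledger" as antecedent — a donkey pronoun bound across the clause boundary.
Truth condition: for no (a,l) with requested(a,l) does reviewed(a,l) hold.
Restrictor pairs — does the scope hold? (A1,L3):fails  (A1,L4):holds  (A1,L5):fails  (A2,L1):holds  (A2,L4):fails  (A2,L5):holds  (A2,L6):fails  (A2,L7):holds  (A3,L4):fails  (A3,L5):holds  (A4,L2):fails  (A4,L3):fails  (A4,L6):holds
Scope holds for 6 pair(s), so the sentence is false.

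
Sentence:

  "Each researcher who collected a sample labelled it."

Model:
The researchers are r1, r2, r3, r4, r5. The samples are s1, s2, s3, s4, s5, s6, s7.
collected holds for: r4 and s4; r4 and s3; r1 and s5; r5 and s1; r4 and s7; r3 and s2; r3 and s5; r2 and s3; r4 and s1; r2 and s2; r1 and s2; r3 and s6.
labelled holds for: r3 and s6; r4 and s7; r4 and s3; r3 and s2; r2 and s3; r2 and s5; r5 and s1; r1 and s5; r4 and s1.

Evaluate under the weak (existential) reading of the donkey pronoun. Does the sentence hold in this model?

True

"it" takes "a sample" as antecedent — a donkey pronoun bound across the clause boundary.
Weak reading: every researcher r with some collected-sample has at least one collected-sample s such that labelled(r,s).
Per researcher: r1:✓  r2:✓  r3:✓  r4:✓  r5:✓
Every researcher in the restrictor has a witness.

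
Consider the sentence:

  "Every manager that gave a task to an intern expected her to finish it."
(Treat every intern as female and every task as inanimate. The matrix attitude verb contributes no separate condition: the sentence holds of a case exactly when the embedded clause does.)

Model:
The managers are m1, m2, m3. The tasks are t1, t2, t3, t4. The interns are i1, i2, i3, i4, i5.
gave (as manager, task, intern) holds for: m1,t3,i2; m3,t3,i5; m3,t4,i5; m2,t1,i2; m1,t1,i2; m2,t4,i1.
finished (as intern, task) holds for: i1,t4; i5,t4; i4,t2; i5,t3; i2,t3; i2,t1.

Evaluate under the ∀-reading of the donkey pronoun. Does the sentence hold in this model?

"her" takes "an intern" as antecedent and "it" takes "a task"; both are donkey pronouns co-varying with the restrictor.
Strong reading: for every (m,t,i) with gave(m,t,i), finished(i,t).
Restrictor triples: (m1,t1,i2)→finished(i2,t1) ✓  (m1,t3,i2)→finished(i2,t3) ✓  (m2,t1,i2)→finished(i2,t1) ✓  (m2,t4,i1)→finished(i1,t4) ✓  (m3,t3,i5)→finished(i5,t3) ✓  (m3,t4,i5)→finished(i5,t4) ✓
Every restrictor triple satisfies the scope.

True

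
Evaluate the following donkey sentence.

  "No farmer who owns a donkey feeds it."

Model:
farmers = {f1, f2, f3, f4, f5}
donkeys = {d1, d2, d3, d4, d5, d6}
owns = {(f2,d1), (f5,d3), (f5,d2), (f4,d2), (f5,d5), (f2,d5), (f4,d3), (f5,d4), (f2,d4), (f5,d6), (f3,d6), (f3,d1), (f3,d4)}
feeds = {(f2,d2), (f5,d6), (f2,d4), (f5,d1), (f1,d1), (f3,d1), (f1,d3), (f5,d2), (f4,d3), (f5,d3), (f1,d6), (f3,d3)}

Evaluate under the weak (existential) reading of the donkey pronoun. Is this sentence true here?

False

"it" takes "a donkey" as antecedent — a donkey pronoun bound across the clause boundary.
Truth condition: for no (f,d) with owns(f,d) does feeds(f,d) hold.
Restrictor pairs — does the scope hold? (f2,d1):fails  (f2,d4):holds  (f2,d5):fails  (f3,d1):holds  (f3,d4):fails  (f3,d6):fails  (f4,d2):fails  (f4,d3):holds  (f5,d2):holds  (f5,d3):holds  (f5,d4):fails  (f5,d5):fails  (f5,d6):holds
Scope holds for 6 pair(s), so the sentence is false.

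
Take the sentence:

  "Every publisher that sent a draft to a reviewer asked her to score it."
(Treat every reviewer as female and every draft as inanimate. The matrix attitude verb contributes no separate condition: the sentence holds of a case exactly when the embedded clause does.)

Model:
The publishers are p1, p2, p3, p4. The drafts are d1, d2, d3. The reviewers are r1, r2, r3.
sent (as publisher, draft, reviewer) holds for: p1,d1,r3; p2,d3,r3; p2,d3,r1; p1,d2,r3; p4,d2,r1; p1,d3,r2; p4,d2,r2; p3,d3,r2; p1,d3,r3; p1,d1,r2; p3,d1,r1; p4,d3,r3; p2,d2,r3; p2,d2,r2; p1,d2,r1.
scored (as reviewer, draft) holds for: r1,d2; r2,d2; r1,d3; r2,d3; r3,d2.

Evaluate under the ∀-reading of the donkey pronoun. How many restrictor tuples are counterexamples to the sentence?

"her" takes "a reviewer" as antecedent and "it" takes "a draft"; both are donkey pronouns co-varying with the restrictor.
Strong reading: for every (p,d,r) with sent(p,d,r), scored(r,d).
Restrictor triples: (p1,d1,r2)→scored(r2,d1) ✗  (p1,d1,r3)→scored(r3,d1) ✗  (p1,d2,r1)→scored(r1,d2) ✓  (p1,d2,r3)→scored(r3,d2) ✓  (p1,d3,r2)→scored(r2,d3) ✓  (p1,d3,r3)→scored(r3,d3) ✗  (p2,d2,r2)→scored(r2,d2) ✓  (p2,d2,r3)→scored(r3,d2) ✓  (p2,d3,r1)→scored(r1,d3) ✓  (p2,d3,r3)→scored(r3,d3) ✗  (p3,d1,r1)→scored(r1,d1) ✗  (p3,d3,r2)→scored(r2,d3) ✓  (p4,d2,r1)→scored(r1,d2) ✓  (p4,d2,r2)→scored(r2,d2) ✓  (p4,d3,r3)→scored(r3,d3) ✗
Counterexamples (restrictor triples failing the scope): 6.

6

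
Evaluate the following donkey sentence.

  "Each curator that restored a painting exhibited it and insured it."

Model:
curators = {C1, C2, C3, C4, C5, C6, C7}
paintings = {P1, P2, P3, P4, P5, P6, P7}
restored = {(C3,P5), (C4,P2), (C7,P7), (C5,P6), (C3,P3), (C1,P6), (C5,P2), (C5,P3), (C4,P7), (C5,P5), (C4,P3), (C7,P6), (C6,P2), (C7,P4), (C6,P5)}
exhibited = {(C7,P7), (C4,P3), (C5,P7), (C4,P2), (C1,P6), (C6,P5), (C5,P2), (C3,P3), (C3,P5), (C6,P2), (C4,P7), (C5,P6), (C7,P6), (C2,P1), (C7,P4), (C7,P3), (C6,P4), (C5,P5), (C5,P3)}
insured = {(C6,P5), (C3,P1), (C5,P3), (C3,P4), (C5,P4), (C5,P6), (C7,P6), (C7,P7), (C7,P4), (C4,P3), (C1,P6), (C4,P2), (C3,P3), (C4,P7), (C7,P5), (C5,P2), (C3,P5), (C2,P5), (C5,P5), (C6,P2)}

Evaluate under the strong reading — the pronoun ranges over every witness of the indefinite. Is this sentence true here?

True

"it" takes "a painting" as antecedent — a donkey pronoun bound across the clause boundary.
Strong reading: for every (c,p) with restored(c,p), exhibited(c,p) ∧ insured(c,p).
Restrictor pairs: (C1,P6) ✓  (C3,P3) ✓  (C3,P5) ✓  (C4,P2) ✓  (C4,P3) ✓  (C4,P7) ✓  (C5,P2) ✓  (C5,P3) ✓  (C5,P5) ✓  (C5,P6) ✓  (C6,P2) ✓  (C6,P5) ✓  (C7,P4) ✓  (C7,P6) ✓  (C7,P7) ✓
Every restrictor pair satisfies the scope.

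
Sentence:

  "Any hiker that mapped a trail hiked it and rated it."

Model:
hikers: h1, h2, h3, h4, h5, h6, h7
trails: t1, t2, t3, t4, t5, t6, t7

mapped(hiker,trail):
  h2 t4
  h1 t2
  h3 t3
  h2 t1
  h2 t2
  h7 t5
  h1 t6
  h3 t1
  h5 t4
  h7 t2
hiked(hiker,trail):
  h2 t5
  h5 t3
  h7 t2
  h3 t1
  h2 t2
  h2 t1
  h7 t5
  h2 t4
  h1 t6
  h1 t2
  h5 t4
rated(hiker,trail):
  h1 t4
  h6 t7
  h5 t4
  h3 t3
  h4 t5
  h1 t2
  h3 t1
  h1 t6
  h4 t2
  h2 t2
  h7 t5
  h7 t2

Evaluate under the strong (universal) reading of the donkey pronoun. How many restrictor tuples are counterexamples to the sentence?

"it" takes "a trail" as antecedent — a donkey pronoun bound across the clause boundary.
Strong reading: for every (h,t) with mapped(h,t), hiked(h,t) ∧ rated(h,t).
Restrictor pairs: (h1,t2) ✓  (h1,t6) ✓  (h2,t1) ✗  (h2,t2) ✓  (h2,t4) ✗  (h3,t1) ✓  (h3,t3) ✗  (h5,t4) ✓  (h7,t2) ✓  (h7,t5) ✓
Counterexamples (restrictor pairs failing the scope): 3.

3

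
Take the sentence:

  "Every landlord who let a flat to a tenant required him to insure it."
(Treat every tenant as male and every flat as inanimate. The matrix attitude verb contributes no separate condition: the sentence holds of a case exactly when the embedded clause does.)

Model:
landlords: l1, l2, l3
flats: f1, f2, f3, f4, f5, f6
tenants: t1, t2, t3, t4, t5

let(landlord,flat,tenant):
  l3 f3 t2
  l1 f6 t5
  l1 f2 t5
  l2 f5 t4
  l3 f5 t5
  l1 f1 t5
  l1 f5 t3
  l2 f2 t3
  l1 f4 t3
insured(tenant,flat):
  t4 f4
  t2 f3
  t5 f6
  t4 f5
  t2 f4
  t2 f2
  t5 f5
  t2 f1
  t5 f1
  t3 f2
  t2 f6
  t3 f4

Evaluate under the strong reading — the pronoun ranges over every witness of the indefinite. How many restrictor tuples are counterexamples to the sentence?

"him" takes "a tenant" as antecedent and "it" takes "a flat"; both are donkey pronouns co-varying with the restrictor.
Strong reading: for every (l,f,t) with let(l,f,t), insured(t,f).
Restrictor triples: (l1,f1,t5)→insured(t5,f1) ✓  (l1,f2,t5)→insured(t5,f2) ✗  (l1,f4,t3)→insured(t3,f4) ✓  (l1,f5,t3)→insured(t3,f5) ✗  (l1,f6,t5)→insured(t5,f6) ✓  (l2,f2,t3)→insured(t3,f2) ✓  (l2,f5,t4)→insured(t4,f5) ✓  (l3,f3,t2)→insured(t2,f3) ✓  (l3,f5,t5)→insured(t5,f5) ✓
Counterexamples (restrictor triples failing the scope): 2.

2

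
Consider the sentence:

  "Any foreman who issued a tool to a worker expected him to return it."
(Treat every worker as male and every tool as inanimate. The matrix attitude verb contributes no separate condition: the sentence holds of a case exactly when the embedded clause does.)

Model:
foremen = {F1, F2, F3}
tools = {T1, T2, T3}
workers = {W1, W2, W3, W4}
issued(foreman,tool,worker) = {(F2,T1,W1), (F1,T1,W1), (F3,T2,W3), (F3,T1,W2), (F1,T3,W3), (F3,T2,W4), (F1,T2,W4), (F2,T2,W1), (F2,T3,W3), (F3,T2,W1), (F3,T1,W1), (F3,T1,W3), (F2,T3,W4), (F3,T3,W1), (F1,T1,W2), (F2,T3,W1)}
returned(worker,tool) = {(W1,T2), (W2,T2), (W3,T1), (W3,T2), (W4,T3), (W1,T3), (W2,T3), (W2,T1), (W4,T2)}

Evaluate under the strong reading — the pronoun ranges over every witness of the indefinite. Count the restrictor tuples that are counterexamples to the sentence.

5

"him" takes "a worker" as antecedent and "it" takes "a tool"; both are donkey pronouns co-varying with the restrictor.
Strong reading: for every (f,t,w) with issued(f,t,w), returned(w,t).
Restrictor triples: (F1,T1,W1)→returned(W1,T1) ✗  (F1,T1,W2)→returned(W2,T1) ✓  (F1,T2,W4)→returned(W4,T2) ✓  (F1,T3,W3)→returned(W3,T3) ✗  (F2,T1,W1)→returned(W1,T1) ✗  (F2,T2,W1)→returned(W1,T2) ✓  (F2,T3,W1)→returned(W1,T3) ✓  (F2,T3,W3)→returned(W3,T3) ✗  (F2,T3,W4)→returned(W4,T3) ✓  (F3,T1,W1)→returned(W1,T1) ✗  (F3,T1,W2)→returned(W2,T1) ✓  (F3,T1,W3)→returned(W3,T1) ✓  (F3,T2,W1)→returned(W1,T2) ✓  (F3,T2,W3)→returned(W3,T2) ✓  (F3,T2,W4)→returned(W4,T2) ✓  (F3,T3,W1)→returned(W1,T3) ✓
Counterexamples (restrictor triples failing the scope): 5.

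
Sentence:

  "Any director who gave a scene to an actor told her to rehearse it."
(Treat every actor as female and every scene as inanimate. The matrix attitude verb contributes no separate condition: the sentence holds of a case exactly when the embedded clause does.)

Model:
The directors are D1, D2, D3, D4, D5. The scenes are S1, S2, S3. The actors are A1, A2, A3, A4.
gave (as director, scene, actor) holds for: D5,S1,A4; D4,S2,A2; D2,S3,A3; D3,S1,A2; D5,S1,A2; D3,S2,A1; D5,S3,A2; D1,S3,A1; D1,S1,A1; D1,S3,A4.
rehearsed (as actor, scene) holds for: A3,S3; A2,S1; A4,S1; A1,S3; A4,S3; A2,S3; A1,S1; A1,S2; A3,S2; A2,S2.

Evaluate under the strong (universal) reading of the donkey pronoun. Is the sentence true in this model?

"her" takes "an actor" as antecedent and "it" takes "a scene"; both are donkey pronouns co-varying with the restrictor.
Strong reading: for every (d,s,a) with gave(d,s,a), rehearsed(a,s).
Restrictor triples: (D1,S1,A1)→rehearsed(A1,S1) ✓  (D1,S3,A1)→rehearsed(A1,S3) ✓  (D1,S3,A4)→rehearsed(A4,S3) ✓  (D2,S3,A3)→rehearsed(A3,S3) ✓  (D3,S1,A2)→rehearsed(A2,S1) ✓  (D3,S2,A1)→rehearsed(A1,S2) ✓  (D4,S2,A2)→rehearsed(A2,S2) ✓  (D5,S1,A2)→rehearsed(A2,S1) ✓  (D5,S1,A4)→rehearsed(A4,S1) ✓  (D5,S3,A2)→rehearsed(A2,S3) ✓
Every restrictor triple satisfies the scope.

True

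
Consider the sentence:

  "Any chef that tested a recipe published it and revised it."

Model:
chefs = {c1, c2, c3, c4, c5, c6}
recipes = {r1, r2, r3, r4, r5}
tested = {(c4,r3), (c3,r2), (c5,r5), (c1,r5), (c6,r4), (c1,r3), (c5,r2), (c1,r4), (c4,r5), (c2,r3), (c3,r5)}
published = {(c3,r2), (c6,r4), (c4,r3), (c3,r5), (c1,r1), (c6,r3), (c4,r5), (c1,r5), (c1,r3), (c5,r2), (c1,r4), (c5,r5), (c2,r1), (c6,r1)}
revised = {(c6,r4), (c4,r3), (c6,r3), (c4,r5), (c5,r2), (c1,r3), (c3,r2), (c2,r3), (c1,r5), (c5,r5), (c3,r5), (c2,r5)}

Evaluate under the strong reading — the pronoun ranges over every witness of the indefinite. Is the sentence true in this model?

"it" takes "a recipe" as antecedent — a donkey pronoun bound across the clause boundary.
Strong reading: for every (c,r) with tested(c,r), published(c,r) ∧ revised(c,r).
Restrictor pairs: (c1,r3) ✓  (c1,r4) ✗  (c1,r5) ✓  (c2,r3) ✗  (c3,r2) ✓  (c3,r5) ✓  (c4,r3) ✓  (c4,r5) ✓  (c5,r2) ✓  (c5,r5) ✓  (c6,r4) ✓
Counterexample: (c1,r4) is in tested but fails the scope.

False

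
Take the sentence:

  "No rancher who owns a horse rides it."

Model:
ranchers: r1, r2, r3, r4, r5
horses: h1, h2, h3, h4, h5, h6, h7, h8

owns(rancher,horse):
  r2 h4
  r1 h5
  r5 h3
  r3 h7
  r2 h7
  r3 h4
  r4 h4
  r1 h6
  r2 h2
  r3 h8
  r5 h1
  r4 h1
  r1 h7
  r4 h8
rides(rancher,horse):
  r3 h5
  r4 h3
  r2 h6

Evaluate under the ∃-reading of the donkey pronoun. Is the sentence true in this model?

True

"it" takes "a horse" as antecedent — a donkey pronoun bound across the clause boundary.
Truth condition: for no (r,h) with owns(r,h) does rides(r,h) hold.
Restrictor pairs — does the scope hold? (r1,h5):fails  (r1,h6):fails  (r1,h7):fails  (r2,h2):fails  (r2,h4):fails  (r2,h7):fails  (r3,h4):fails  (r3,h7):fails  (r3,h8):fails  (r4,h1):fails  (r4,h4):fails  (r4,h8):fails  (r5,h1):fails  (r5,h3):fails
Scope holds for no restrictor pair, so the sentence is true.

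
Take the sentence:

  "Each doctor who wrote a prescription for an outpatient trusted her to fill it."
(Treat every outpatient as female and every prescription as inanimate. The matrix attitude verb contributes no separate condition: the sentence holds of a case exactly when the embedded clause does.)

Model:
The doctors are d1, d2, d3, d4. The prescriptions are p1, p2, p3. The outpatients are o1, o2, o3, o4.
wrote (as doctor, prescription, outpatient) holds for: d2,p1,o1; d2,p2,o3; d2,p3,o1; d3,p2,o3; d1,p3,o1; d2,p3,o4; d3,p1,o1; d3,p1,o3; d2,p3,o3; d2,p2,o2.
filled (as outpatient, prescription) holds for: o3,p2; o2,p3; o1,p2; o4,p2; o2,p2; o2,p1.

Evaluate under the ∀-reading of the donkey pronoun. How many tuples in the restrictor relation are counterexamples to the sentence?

"her" takes "an outpatient" as antecedent and "it" takes "a prescription"; both are donkey pronouns co-varying with the restrictor.
Strong reading: for every (d,p,o) with wrote(d,p,o), filled(o,p).
Restrictor triples: (d1,p3,o1)→filled(o1,p3) ✗  (d2,p1,o1)→filled(o1,p1) ✗  (d2,p2,o2)→filled(o2,p2) ✓  (d2,p2,o3)→filled(o3,p2) ✓  (d2,p3,o1)→filled(o1,p3) ✗  (d2,p3,o3)→filled(o3,p3) ✗  (d2,p3,o4)→filled(o4,p3) ✗  (d3,p1,o1)→filled(o1,p1) ✗  (d3,p1,o3)→filled(o3,p1) ✗  (d3,p2,o3)→filled(o3,p2) ✓
Counterexamples (restrictor triples failing the scope): 7.

7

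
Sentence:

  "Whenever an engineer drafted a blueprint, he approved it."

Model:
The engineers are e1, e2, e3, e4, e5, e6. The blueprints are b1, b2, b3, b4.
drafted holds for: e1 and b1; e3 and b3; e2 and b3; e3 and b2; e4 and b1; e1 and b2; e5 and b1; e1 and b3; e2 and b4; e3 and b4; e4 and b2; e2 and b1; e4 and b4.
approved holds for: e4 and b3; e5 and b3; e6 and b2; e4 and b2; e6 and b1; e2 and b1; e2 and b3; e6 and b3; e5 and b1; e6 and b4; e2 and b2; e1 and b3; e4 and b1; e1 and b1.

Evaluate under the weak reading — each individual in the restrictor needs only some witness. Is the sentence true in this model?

False

"it" takes "a blueprint" as antecedent — a donkey pronoun bound across the clause boundary.
Weak reading: every engineer e with some drafted-blueprint has at least one drafted-blueprint b such that approved(e,b).
Per engineer: e1:✓  e2:✓  e3:✗  e4:✓  e5:✓
e3 has no witness among its drafted-blueprints.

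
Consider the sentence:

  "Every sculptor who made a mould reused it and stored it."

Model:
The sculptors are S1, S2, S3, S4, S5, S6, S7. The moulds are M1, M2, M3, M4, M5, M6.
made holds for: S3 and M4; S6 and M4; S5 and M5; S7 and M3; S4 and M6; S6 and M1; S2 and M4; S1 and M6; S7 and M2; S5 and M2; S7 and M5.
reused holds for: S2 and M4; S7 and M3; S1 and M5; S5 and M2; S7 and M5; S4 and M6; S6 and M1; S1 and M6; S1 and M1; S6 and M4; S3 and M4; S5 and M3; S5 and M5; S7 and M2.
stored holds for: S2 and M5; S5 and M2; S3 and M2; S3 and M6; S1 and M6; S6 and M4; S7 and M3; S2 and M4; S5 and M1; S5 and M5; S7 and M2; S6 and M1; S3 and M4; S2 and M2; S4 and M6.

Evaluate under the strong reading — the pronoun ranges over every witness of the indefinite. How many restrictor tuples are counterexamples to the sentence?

"it" takes "a mould" as antecedent — a donkey pronoun bound across the clause boundary.
Strong reading: for every (s,m) with made(s,m), reused(s,m) ∧ stored(s,m).
Restrictor pairs: (S1,M6) ✓  (S2,M4) ✓  (S3,M4) ✓  (S4,M6) ✓  (S5,M2) ✓  (S5,M5) ✓  (S6,M1) ✓  (S6,M4) ✓  (S7,M2) ✓  (S7,M3) ✓  (S7,M5) ✗
Counterexamples (restrictor pairs failing the scope): 1.

1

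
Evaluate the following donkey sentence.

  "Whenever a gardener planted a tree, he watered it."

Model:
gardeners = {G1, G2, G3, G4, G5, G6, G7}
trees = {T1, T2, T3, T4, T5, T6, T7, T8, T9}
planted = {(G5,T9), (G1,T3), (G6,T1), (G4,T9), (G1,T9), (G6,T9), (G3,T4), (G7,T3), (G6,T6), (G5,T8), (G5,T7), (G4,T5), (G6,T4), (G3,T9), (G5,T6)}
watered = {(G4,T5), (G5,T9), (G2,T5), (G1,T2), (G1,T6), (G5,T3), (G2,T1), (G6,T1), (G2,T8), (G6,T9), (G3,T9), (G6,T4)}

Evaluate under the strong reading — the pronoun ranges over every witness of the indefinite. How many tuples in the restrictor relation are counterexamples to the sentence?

9

"it" takes "a tree" as antecedent — a donkey pronoun bound across the clause boundary.
Strong reading: for every (g,t) with planted(g,t), watered(g,t).
Restrictor pairs: (G1,T3) ✗  (G1,T9) ✗  (G3,T4) ✗  (G3,T9) ✓  (G4,T5) ✓  (G4,T9) ✗  (G5,T6) ✗  (G5,T7) ✗  (G5,T8) ✗  (G5,T9) ✓  (G6,T1) ✓  (G6,T4) ✓  (G6,T6) ✗  (G6,T9) ✓  (G7,T3) ✗
Counterexamples (restrictor pairs failing the scope): 9.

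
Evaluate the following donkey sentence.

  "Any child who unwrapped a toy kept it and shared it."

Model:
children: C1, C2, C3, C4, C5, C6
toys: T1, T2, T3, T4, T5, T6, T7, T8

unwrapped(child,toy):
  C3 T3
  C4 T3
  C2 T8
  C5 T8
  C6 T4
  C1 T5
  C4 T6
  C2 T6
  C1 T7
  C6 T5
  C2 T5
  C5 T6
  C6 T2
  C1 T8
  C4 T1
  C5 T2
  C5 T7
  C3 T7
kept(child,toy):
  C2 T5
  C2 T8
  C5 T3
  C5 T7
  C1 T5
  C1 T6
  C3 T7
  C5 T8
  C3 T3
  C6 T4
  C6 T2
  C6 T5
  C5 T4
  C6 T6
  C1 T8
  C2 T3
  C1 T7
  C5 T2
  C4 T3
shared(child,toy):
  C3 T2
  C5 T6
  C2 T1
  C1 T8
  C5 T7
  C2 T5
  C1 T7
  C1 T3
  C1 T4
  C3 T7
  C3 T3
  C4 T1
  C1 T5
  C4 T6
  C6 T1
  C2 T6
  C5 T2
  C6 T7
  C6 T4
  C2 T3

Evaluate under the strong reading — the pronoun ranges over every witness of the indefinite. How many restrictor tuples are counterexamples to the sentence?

9

"it" takes "a toy" as antecedent — a donkey pronoun bound across the clause boundary.
Strong reading: for every (c,t) with unwrapped(c,t), kept(c,t) ∧ shared(c,t).
Restrictor pairs: (C1,T5) ✓  (C1,T7) ✓  (C1,T8) ✓  (C2,T5) ✓  (C2,T6) ✗  (C2,T8) ✗  (C3,T3) ✓  (C3,T7) ✓  (C4,T1) ✗  (C4,T3) ✗  (C4,T6) ✗  (C5,T2) ✓  (C5,T6) ✗  (C5,T7) ✓  (C5,T8) ✗  (C6,T2) ✗  (C6,T4) ✓  (C6,T5) ✗
Counterexamples (restrictor pairs failing the scope): 9.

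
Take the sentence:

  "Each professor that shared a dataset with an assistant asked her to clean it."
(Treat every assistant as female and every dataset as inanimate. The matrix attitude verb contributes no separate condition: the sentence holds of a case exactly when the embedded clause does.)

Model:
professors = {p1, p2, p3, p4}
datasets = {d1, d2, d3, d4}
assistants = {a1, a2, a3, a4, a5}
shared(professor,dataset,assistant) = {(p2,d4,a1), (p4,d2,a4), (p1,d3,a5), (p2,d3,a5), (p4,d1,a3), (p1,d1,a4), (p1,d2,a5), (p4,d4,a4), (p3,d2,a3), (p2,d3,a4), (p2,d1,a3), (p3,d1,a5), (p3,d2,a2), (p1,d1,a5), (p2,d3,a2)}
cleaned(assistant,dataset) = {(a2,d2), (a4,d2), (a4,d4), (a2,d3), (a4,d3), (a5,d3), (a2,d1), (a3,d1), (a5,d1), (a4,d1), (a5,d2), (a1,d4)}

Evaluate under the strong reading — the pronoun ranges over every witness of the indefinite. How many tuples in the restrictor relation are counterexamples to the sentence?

"her" takes "an assistant" as antecedent and "it" takes "a dataset"; both are donkey pronouns co-varying with the restrictor.
Strong reading: for every (p,d,a) with shared(p,d,a), cleaned(a,d).
Restrictor triples: (p1,d1,a4)→cleaned(a4,d1) ✓  (p1,d1,a5)→cleaned(a5,d1) ✓  (p1,d2,a5)→cleaned(a5,d2) ✓  (p1,d3,a5)→cleaned(a5,d3) ✓  (p2,d1,a3)→cleaned(a3,d1) ✓  (p2,d3,a2)→cleaned(a2,d3) ✓  (p2,d3,a4)→cleaned(a4,d3) ✓  (p2,d3,a5)→cleaned(a5,d3) ✓  (p2,d4,a1)→cleaned(a1,d4) ✓  (p3,d1,a5)→cleaned(a5,d1) ✓  (p3,d2,a2)→cleaned(a2,d2) ✓  (p3,d2,a3)→cleaned(a3,d2) ✗  (p4,d1,a3)→cleaned(a3,d1) ✓  (p4,d2,a4)→cleaned(a4,d2) ✓  (p4,d4,a4)→cleaned(a4,d4) ✓
Counterexamples (restrictor triples failing the scope): 1.

1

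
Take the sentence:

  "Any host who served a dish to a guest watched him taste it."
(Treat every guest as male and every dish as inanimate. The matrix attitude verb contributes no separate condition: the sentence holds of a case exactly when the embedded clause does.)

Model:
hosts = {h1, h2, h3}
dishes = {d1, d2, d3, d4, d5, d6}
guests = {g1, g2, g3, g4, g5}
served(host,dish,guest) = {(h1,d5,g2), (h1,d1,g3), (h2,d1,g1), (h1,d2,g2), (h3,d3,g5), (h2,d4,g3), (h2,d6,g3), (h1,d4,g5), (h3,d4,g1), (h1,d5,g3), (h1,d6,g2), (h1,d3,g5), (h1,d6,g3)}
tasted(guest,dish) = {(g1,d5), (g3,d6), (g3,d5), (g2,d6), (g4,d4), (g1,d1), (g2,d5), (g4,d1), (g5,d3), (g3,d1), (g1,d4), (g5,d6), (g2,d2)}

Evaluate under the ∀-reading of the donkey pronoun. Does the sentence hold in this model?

False

"him" takes "a guest" as antecedent and "it" takes "a dish"; both are donkey pronouns co-varying with the restrictor.
Strong reading: for every (h,d,g) with served(h,d,g), tasted(g,d).
Restrictor triples: (h1,d1,g3)→tasted(g3,d1) ✓  (h1,d2,g2)→tasted(g2,d2) ✓  (h1,d3,g5)→tasted(g5,d3) ✓  (h1,d4,g5)→tasted(g5,d4) ✗  (h1,d5,g2)→tasted(g2,d5) ✓  (h1,d5,g3)→tasted(g3,d5) ✓  (h1,d6,g2)→tasted(g2,d6) ✓  (h1,d6,g3)→tasted(g3,d6) ✓  (h2,d1,g1)→tasted(g1,d1) ✓  (h2,d4,g3)→tasted(g3,d4) ✗  (h2,d6,g3)→tasted(g3,d6) ✓  (h3,d3,g5)→tasted(g5,d3) ✓  (h3,d4,g1)→tasted(g1,d4) ✓
Counterexample: (h1,d4,g5) — tasted(g5,d4) does not hold.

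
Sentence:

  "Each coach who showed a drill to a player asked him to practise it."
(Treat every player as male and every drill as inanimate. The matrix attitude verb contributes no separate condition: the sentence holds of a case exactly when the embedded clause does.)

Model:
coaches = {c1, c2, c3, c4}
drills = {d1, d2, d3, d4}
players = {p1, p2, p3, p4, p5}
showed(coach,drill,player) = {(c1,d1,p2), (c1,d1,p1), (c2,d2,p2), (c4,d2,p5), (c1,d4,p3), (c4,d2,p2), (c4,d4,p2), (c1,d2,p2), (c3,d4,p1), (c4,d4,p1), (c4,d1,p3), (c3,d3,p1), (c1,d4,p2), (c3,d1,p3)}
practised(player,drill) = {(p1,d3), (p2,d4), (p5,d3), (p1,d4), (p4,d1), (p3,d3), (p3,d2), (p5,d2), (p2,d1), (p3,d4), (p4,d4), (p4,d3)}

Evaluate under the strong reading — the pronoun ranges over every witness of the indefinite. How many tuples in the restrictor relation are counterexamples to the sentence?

6

"him" takes "a player" as antecedent and "it" takes "a drill"; both are donkey pronouns co-varying with the restrictor.
Strong reading: for every (c,d,p) with showed(c,d,p), practised(p,d).
Restrictor triples: (c1,d1,p1)→practised(p1,d1) ✗  (c1,d1,p2)→practised(p2,d1) ✓  (c1,d2,p2)→practised(p2,d2) ✗  (c1,d4,p2)→practised(p2,d4) ✓  (c1,d4,p3)→practised(p3,d4) ✓  (c2,d2,p2)→practised(p2,d2) ✗  (c3,d1,p3)→practised(p3,d1) ✗  (c3,d3,p1)→practised(p1,d3) ✓  (c3,d4,p1)→practised(p1,d4) ✓  (c4,d1,p3)→practised(p3,d1) ✗  (c4,d2,p2)→practised(p2,d2) ✗  (c4,d2,p5)→practised(p5,d2) ✓  (c4,d4,p1)→practised(p1,d4) ✓  (c4,d4,p2)→practised(p2,d4) ✓
Counterexamples (restrictor triples failing the scope): 6.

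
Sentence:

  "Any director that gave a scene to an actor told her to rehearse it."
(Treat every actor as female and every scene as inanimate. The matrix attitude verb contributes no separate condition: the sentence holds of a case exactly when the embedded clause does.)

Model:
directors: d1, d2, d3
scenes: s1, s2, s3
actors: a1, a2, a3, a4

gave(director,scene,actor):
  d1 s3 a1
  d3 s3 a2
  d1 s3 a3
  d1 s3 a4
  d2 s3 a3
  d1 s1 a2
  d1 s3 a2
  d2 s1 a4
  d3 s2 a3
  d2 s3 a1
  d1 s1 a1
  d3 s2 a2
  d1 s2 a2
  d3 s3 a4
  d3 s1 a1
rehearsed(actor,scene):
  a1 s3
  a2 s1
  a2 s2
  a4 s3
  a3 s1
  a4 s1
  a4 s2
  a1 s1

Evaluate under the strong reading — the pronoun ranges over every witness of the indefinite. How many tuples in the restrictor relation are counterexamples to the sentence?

"her" takes "an actor" as antecedent and "it" takes "a scene"; both are donkey pronouns co-varying with the restrictor.
Strong reading: for every (d,s,a) with gave(d,s,a), rehearsed(a,s).
Restrictor triples: (d1,s1,a1)→rehearsed(a1,s1) ✓  (d1,s1,a2)→rehearsed(a2,s1) ✓  (d1,s2,a2)→rehearsed(a2,s2) ✓  (d1,s3,a1)→rehearsed(a1,s3) ✓  (d1,s3,a2)→rehearsed(a2,s3) ✗  (d1,s3,a3)→rehearsed(a3,s3) ✗  (d1,s3,a4)→rehearsed(a4,s3) ✓  (d2,s1,a4)→rehearsed(a4,s1) ✓  (d2,s3,a1)→rehearsed(a1,s3) ✓  (d2,s3,a3)→rehearsed(a3,s3) ✗  (d3,s1,a1)→rehearsed(a1,s1) ✓  (d3,s2,a2)→rehearsed(a2,s2) ✓  (d3,s2,a3)→rehearsed(a3,s2) ✗  (d3,s3,a2)→rehearsed(a2,s3) ✗  (d3,s3,a4)→rehearsed(a4,s3) ✓
Counterexamples (restrictor triples failing the scope): 5.

5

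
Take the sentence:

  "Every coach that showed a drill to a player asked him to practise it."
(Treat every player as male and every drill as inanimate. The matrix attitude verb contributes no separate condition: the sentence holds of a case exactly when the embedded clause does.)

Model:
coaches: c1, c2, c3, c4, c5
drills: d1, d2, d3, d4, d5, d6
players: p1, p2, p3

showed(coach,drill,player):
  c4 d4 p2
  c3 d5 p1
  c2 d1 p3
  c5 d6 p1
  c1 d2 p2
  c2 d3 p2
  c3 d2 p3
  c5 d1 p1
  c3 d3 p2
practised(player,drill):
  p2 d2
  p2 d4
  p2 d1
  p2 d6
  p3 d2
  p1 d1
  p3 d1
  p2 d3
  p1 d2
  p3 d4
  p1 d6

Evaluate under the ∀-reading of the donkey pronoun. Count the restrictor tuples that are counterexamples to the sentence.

1

"him" takes "a player" as antecedent and "it" takes "a drill"; both are donkey pronouns co-varying with the restrictor.
Strong reading: for every (c,d,p) with showed(c,d,p), practised(p,d).
Restrictor triples: (c1,d2,p2)→practised(p2,d2) ✓  (c2,d1,p3)→practised(p3,d1) ✓  (c2,d3,p2)→practised(p2,d3) ✓  (c3,d2,p3)→practised(p3,d2) ✓  (c3,d3,p2)→practised(p2,d3) ✓  (c3,d5,p1)→practised(p1,d5) ✗  (c4,d4,p2)→practised(p2,d4) ✓  (c5,d1,p1)→practised(p1,d1) ✓  (c5,d6,p1)→practised(p1,d6) ✓
Counterexamples (restrictor triples failing the scope): 1.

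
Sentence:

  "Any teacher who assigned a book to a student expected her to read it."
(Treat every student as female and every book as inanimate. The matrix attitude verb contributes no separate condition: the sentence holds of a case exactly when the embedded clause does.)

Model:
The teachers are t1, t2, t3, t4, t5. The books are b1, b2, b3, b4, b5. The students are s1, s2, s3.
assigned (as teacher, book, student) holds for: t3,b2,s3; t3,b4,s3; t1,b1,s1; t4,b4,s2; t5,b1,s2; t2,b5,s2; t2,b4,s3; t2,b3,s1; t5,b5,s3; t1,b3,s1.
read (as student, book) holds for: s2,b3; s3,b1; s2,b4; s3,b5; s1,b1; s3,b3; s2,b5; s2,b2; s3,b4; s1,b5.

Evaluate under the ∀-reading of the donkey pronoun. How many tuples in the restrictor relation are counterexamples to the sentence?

"her" takes "a student" as antecedent and "it" takes "a book"; both are donkey pronouns co-varying with the restrictor.
Strong reading: for every (t,b,s) with assigned(t,b,s), read(s,b).
Restrictor triples: (t1,b1,s1)→read(s1,b1) ✓  (t1,b3,s1)→read(s1,b3) ✗  (t2,b3,s1)→read(s1,b3) ✗  (t2,b4,s3)→read(s3,b4) ✓  (t2,b5,s2)→read(s2,b5) ✓  (t3,b2,s3)→read(s3,b2) ✗  (t3,b4,s3)→read(s3,b4) ✓  (t4,b4,s2)→read(s2,b4) ✓  (t5,b1,s2)→read(s2,b1) ✗  (t5,b5,s3)→read(s3,b5) ✓
Counterexamples (restrictor triples failing the scope): 4.

4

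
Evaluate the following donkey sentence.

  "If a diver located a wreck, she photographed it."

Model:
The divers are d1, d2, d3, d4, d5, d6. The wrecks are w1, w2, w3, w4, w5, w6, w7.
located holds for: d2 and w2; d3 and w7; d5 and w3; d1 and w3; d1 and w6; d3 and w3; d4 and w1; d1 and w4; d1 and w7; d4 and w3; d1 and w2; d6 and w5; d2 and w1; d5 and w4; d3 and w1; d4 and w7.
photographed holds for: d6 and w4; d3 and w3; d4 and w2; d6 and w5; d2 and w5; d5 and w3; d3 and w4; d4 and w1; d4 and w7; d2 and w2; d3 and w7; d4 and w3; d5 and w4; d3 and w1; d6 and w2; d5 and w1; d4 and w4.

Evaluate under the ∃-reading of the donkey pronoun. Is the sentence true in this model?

"it" takes "a wreck" as antecedent — a donkey pronoun bound across the clause boundary.
Weak reading: every diver d with some located-wreck has at least one located-wreck w such that photographed(d,w).
Per diver: d1:✗  d2:✓  d3:✓  d4:✓  d5:✓  d6:✓
d1 has no witness among its located-wrecks.

False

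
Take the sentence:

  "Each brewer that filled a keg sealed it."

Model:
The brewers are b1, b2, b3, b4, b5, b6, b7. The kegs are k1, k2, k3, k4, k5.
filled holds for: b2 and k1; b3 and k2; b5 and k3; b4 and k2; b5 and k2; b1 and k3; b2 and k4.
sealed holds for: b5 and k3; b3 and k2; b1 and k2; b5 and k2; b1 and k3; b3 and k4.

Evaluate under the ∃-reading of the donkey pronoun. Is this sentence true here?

"it" takes "a keg" as antecedent — a donkey pronoun bound across the clause boundary.
Weak reading: every brewer b with some filled-keg has at least one filled-keg k such that sealed(b,k).
Per brewer: b1:✓  b2:✗  b3:✓  b4:✗  b5:✓
b2 has no witness among its filled-kegs.

False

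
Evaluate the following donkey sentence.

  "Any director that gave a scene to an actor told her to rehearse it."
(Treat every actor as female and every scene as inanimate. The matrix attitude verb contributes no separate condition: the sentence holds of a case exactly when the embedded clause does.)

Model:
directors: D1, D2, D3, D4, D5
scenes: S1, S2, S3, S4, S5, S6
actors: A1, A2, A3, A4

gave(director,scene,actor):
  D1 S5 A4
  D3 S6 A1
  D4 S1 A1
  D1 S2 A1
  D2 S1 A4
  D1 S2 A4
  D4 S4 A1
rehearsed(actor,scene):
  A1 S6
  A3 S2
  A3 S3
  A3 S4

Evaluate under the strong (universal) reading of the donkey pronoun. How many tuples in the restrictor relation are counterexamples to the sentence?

"her" takes "an actor" as antecedent and "it" takes "a scene"; both are donkey pronouns co-varying with the restrictor.
Strong reading: for every (d,s,a) with gave(d,s,a), rehearsed(a,s).
Restrictor triples: (D1,S2,A1)→rehearsed(A1,S2) ✗  (D1,S2,A4)→rehearsed(A4,S2) ✗  (D1,S5,A4)→rehearsed(A4,S5) ✗  (D2,S1,A4)→rehearsed(A4,S1) ✗  (D3,S6,A1)→rehearsed(A1,S6) ✓  (D4,S1,A1)→rehearsed(A1,S1) ✗  (D4,S4,A1)→rehearsed(A1,S4) ✗
Counterexamples (restrictor triples failing the scope): 6.

6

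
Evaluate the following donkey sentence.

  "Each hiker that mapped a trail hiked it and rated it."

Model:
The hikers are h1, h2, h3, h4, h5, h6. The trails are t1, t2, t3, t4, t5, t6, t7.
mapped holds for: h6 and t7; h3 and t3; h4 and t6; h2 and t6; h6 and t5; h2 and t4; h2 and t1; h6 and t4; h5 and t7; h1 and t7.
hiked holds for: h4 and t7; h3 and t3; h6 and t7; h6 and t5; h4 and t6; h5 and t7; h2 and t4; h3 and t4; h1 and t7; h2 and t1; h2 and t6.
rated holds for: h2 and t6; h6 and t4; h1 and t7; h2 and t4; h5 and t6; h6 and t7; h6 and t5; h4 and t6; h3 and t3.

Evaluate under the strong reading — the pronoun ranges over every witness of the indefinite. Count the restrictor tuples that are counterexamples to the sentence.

"it" takes "a trail" as antecedent — a donkey pronoun bound across the clause boundary.
Strong reading: for every (h,t) with mapped(h,t), hiked(h,t) ∧ rated(h,t).
Restrictor pairs: (h1,t7) ✓  (h2,t1) ✗  (h2,t4) ✓  (h2,t6) ✓  (h3,t3) ✓  (h4,t6) ✓  (h5,t7) ✗  (h6,t4) ✗  (h6,t5) ✓  (h6,t7) ✓
Counterexamples (restrictor pairs failing the scope): 3.

3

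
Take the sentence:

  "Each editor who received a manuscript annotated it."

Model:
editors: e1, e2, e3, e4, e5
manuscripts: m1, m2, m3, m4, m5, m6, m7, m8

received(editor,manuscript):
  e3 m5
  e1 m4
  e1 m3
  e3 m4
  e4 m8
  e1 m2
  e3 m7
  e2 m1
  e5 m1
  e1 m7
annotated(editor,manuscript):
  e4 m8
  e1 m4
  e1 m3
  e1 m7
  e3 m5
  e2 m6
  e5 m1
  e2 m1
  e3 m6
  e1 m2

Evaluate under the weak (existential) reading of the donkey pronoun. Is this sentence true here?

True

"it" takes "a manuscript" as antecedent — a donkey pronoun bound across the clause boundary.
Weak reading: every editor e with some received-manuscript has at least one received-manuscript m such that annotated(e,m).
Per editor: e1:✓  e2:✓  e3:✓  e4:✓  e5:✓
Every editor in the restrictor has a witness.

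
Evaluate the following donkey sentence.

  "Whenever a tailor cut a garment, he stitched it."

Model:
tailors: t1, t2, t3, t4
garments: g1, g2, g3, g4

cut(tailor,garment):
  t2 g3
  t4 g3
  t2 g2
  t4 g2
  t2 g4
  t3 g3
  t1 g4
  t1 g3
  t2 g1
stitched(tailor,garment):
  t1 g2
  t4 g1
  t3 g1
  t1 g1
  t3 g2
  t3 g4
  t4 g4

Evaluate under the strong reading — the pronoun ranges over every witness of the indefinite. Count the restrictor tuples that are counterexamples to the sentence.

9

"it" takes "a garment" as antecedent — a donkey pronoun bound across the clause boundary.
Strong reading: for every (t,g) with cut(t,g), stitched(t,g).
Restrictor pairs: (t1,g3) ✗  (t1,g4) ✗  (t2,g1) ✗  (t2,g2) ✗  (t2,g3) ✗  (t2,g4) ✗  (t3,g3) ✗  (t4,g2) ✗  (t4,g3) ✗
Counterexamples (restrictor pairs failing the scope): 9.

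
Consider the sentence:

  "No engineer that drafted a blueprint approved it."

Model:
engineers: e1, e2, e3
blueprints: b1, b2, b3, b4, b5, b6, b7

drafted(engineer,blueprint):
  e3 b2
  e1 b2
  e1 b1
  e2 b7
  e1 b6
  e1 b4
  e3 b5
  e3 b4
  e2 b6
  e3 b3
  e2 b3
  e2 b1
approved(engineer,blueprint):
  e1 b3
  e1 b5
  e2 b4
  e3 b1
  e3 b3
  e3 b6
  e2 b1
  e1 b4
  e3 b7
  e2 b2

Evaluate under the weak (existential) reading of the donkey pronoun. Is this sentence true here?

"it" takes "a blueprint" as antecedent — a donkey pronoun bound across the clause boundary.
Truth condition: for no (e,b) with drafted(e,b) does approved(e,b) hold.
Restrictor pairs — does the scope hold? (e1,b1):fails  (e1,b2):fails  (e1,b4):holds  (e1,b6):fails  (e2,b1):holds  (e2,b3):fails  (e2,b6):fails  (e2,b7):fails  (e3,b2):fails  (e3,b3):holds  (e3,b4):fails  (e3,b5):fails
Scope holds for 3 pair(s), so the sentence is false.

False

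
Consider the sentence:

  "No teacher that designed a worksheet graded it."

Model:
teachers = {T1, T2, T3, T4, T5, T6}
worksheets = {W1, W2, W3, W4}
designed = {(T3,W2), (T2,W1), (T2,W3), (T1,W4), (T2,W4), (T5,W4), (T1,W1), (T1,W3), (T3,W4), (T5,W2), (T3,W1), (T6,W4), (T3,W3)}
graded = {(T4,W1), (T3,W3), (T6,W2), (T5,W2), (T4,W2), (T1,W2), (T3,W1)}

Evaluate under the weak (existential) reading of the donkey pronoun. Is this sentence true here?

False

"it" takes "a worksheet" as antecedent — a donkey pronoun bound across the clause boundary.
Truth condition: for no (t,w) with designed(t,w) does graded(t,w) hold.
Restrictor pairs — does the scope hold? (T1,W1):fails  (T1,W3):fails  (T1,W4):fails  (T2,W1):fails  (T2,W3):fails  (T2,W4):fails  (T3,W1):holds  (T3,W2):fails  (T3,W3):holds  (T3,W4):fails  (T5,W2):holds  (T5,W4):fails  (T6,W4):fails
Scope holds for 3 pair(s), so the sentence is false.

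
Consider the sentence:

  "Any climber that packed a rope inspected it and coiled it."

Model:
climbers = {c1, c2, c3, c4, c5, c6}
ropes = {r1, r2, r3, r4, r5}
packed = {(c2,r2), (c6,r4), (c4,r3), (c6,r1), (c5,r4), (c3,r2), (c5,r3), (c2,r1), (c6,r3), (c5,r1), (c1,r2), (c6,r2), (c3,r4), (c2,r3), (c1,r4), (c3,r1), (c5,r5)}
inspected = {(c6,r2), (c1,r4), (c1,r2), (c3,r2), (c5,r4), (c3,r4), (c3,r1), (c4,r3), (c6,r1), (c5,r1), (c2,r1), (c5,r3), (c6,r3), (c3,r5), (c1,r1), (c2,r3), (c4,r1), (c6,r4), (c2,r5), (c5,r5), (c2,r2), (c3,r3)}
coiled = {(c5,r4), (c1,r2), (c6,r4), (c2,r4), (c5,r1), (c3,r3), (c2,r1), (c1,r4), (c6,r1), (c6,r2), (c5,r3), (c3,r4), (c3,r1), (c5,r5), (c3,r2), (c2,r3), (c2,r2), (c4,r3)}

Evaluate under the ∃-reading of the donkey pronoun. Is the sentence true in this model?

True

"it" takes "a rope" as antecedent — a donkey pronoun bound across the clause boundary.
Weak reading: every climber c with some packed-rope has at least one packed-rope r such that inspected(c,r) ∧ coiled(c,r).
Per climber: c1:✓  c2:✓  c3:✓  c4:✓  c5:✓  c6:✓
Every climber in the restrictor has a witness.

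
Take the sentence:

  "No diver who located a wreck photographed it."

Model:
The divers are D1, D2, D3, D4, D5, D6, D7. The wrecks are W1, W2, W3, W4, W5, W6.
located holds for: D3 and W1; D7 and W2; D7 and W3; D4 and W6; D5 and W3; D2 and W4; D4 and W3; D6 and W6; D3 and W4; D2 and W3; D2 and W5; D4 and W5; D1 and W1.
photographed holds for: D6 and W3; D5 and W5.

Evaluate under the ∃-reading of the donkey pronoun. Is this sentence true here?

True

"it" takes "a wreck" as antecedent — a donkey pronoun bound across the clause boundary.
Truth condition: for no (d,w) with located(d,w) does photographed(d,w) hold.
Restrictor pairs — does the scope hold? (D1,W1):fails  (D2,W3):fails  (D2,W4):fails  (D2,W5):fails  (D3,W1):fails  (D3,W4):fails  (D4,W3):fails  (D4,W5):fails  (D4,W6):fails  (D5,W3):fails  (D6,W6):fails  (D7,W2):fails  (D7,W3):fails
Scope holds for no restrictor pair, so the sentence is true.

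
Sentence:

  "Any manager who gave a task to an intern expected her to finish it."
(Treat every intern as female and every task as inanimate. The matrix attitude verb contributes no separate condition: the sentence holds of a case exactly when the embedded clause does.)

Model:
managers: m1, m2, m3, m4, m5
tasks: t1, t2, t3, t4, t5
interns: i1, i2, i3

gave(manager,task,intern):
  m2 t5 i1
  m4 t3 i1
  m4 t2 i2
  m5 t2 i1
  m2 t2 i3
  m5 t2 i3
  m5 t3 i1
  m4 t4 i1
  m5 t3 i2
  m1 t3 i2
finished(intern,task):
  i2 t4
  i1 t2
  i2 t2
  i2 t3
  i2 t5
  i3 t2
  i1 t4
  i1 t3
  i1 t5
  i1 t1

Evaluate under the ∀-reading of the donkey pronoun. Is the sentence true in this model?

"her" takes "an intern" as antecedent and "it" takes "a task"; both are donkey pronouns co-varying with the restrictor.
Strong reading: for every (m,t,i) with gave(m,t,i), finished(i,t).
Restrictor triples: (m1,t3,i2)→finished(i2,t3) ✓  (m2,t2,i3)→finished(i3,t2) ✓  (m2,t5,i1)→finished(i1,t5) ✓  (m4,t2,i2)→finished(i2,t2) ✓  (m4,t3,i1)→finished(i1,t3) ✓  (m4,t4,i1)→finished(i1,t4) ✓  (m5,t2,i1)→finished(i1,t2) ✓  (m5,t2,i3)→finished(i3,t2) ✓  (m5,t3,i1)→finished(i1,t3) ✓  (m5,t3,i2)→finished(i2,t3) ✓
Every restrictor triple satisfies the scope.

True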